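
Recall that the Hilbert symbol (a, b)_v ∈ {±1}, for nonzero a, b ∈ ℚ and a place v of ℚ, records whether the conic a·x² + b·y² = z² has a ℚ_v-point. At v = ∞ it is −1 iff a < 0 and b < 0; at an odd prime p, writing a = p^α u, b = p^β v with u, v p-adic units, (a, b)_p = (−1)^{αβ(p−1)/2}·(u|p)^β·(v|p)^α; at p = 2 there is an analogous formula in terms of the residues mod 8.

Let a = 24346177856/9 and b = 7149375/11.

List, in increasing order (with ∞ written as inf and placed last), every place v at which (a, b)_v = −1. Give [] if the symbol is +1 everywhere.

[23, 41]

Mod squares: a ≡ 2250941, b ≡ 13981. Check v ∈ {∞, 2, 3, 5, 7, 11, 13, 23, 31, 41}.
v=3: a=3^-2·(≡2), b=3^2·(≡1) mod 3; (2|3)=-1, (1|3)=+1; (−1)^{-2·2·1}·(-1)^2·(+1)^-2 = +1.
v=5: a=5^0·(≡4), b=5^4·(≡4) mod 5; (4|5)=+1, (4|5)=+1; (−1)^{0·4·2}·(+1)^4·(+1)^0 = +1.
v=7: a=7^1·(≡2), b=7^0·(≡4) mod 7; (2|7)=+1, (4|7)=+1; (−1)^{1·0·3}·(+1)^0·(+1)^1 = +1.
v=41: a=41^1·(≡21), b=41^1·(≡30) mod 41; (21|41)=+1, (30|41)=-1; (−1)^{1·1·20}·(+1)^1·(-1)^1 = -1.
v=13: a=13^2·(≡1), b=13^0·(≡7) mod 13; (1|13)=+1, (7|13)=-1; (−1)^{2·0·6}·(+1)^0·(-1)^2 = +1.
v=31: a=31^1·(≡28), b=31^1·(≡24) mod 31; (28|31)=+1, (24|31)=-1; (−1)^{1·1·15}·(+1)^1·(-1)^1 = +1.
v=11: a=11^1·(≡3), b=11^-1·(≡2) mod 11; (3|11)=+1, (2|11)=-1; (−1)^{1·-1·5}·(+1)^-1·(-1)^1 = +1.
v=2: v_2(a)=6, v_2(b)=0; units ≡ 5, 5 (mod 8); ε·ε+αω+βω = 0·0+6·1+0·1 ≡ 0  ⇒  (a,b)_2 = +1.
v=23: a=23^1·(≡9), b=23^0·(≡5) mod 23; (9|23)=+1, (5|23)=-1; (−1)^{1·0·11}·(+1)^0·(-1)^1 = -1.
v=∞: 2250941 > 0 and 13981 > 0  ⇒  (a,b)_∞ = +1.
|Ram(2250941, 13981)| = 2, even; anisotropic at {23, 41}.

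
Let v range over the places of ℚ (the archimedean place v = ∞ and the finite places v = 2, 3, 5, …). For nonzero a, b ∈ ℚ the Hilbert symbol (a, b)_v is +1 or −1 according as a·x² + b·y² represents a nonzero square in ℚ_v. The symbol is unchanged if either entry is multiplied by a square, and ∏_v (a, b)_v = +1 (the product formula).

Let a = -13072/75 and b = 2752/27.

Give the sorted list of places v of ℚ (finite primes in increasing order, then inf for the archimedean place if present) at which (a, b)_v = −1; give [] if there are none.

(a, b) ≡ (-2451, 129) mod (ℚ^×)²; places V = {2, 3, 5, 19, 43, ∞}.
(a,b)_3: α=-1, u≡2; β=-3, v≡1 (mod 3); (2|3)=-1, (1|3)=+1; sign (−1)^1·-1^-3·+1^-1 = +1.
(a,b)_2: α=4, β=6; u≡5, v≡1 (mod 8); ε(u)ε(v)=0·0, αω(v)=4·0, βω(u)=6·1; sum ≡ 0  ⇒  +1.
(a,b)_∞: sgn(-2451)=−, sgn(129)=+, so +1.
(a,b)_5: α=-2, u≡1; β=0, v≡1 (mod 5); (1|5)=+1, (1|5)=+1; sign (−1)^0·+1^0·+1^-2 = +1.
(a,b)_19: α=1, u≡4; β=0, v≡2 (mod 19); (4|19)=+1, (2|19)=-1; sign (−1)^0·+1^0·-1^1 = -1.
(a,b)_43: α=1, u≡12; β=1, v≡39 (mod 43); (12|43)=-1, (39|43)=-1; sign (−1)^1·-1^1·-1^1 = -1.
|Ram(-2451, 129)| = 2, even; anisotropic at {19, 43}.

[19, 43]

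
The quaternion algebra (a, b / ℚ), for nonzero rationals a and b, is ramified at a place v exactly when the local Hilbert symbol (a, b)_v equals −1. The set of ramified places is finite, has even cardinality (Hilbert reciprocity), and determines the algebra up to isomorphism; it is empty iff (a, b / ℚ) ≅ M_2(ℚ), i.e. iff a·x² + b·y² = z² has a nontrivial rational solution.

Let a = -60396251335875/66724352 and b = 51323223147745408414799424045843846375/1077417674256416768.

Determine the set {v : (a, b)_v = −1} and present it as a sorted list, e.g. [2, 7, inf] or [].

Mod squares: a ≡ -11400870, b ≡ 122590. Check v ∈ {∞, 2, 3, 5, 7, 11, 13, 19, 23, 29, 31, 41}.
v=3: a=3^3·(≡2), b=3^10·(≡1) mod 3; (2|3)=-1, (1|3)=+1; (−1)^{3·10·1}·(-1)^10·(+1)^3 = +1.
v=11: a=11^0·(≡9), b=11^-2·(≡7) mod 11; (9|11)=+1, (7|11)=-1; (−1)^{0·-2·5}·(+1)^-2·(-1)^0 = +1.
v=7: a=7^2·(≡1), b=7^0·(≡5) mod 7; (1|7)=+1, (5|7)=-1; (−1)^{2·0·3}·(+1)^0·(-1)^2 = +1.
v=29: a=29^0·(≡9), b=29^2·(≡20) mod 29; (9|29)=+1, (20|29)=+1; (−1)^{0·2·14}·(+1)^2·(+1)^0 = +1.
v=41: a=41^1·(≡32), b=41^5·(≡24) mod 41; (32|41)=+1, (24|41)=-1; (−1)^{1·5·20}·(+1)^5·(-1)^1 = -1.
v=2: v_2(a)=-9, v_2(b)=-19; units ≡ 5, 7 (mod 8); ε·ε+αω+βω = 0·1+-9·0+-19·1 ≡ 1  ⇒  (a,b)_2 = -1.
v=23: a=23^1·(≡1), b=23^5·(≡21) mod 23; (1|23)=+1, (21|23)=-1; (−1)^{1·5·11}·(+1)^5·(-1)^1 = +1.
v=31: a=31^3·(≡10), b=31^8·(≡25) mod 31; (10|31)=+1, (25|31)=+1; (−1)^{3·8·15}·(+1)^8·(+1)^3 = +1.
v=13: a=13^1·(≡3), b=13^1·(≡5) mod 13; (3|13)=+1, (5|13)=-1; (−1)^{1·1·6}·(+1)^1·(-1)^1 = -1.
v=5: a=5^3·(≡4), b=5^3·(≡2) mod 5; (4|5)=+1, (2|5)=-1; (−1)^{3·3·2}·(+1)^3·(-1)^3 = -1.
v=19: a=19^-4·(≡4), b=19^-8·(≡18) mod 19; (4|19)=+1, (18|19)=-1; (−1)^{-4·-8·9}·(+1)^-8·(-1)^-4 = +1.
v=∞: -11400870 < 0 and 122590 > 0  ⇒  (a,b)_∞ = +1.
(-11400870, 122590 / ℚ) ramifies at {2, 5, 13, 41}: a division algebra.

[2, 5, 13, 41]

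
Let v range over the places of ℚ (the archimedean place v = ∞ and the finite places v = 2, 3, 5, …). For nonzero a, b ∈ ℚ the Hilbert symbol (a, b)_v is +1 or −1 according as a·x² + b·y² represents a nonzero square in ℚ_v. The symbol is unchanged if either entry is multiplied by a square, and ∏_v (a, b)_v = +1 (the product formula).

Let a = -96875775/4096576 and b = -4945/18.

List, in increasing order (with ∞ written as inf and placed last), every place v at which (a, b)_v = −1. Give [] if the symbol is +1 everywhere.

[31, inf]

(a, b) ≡ (-430559, -9890) mod (ℚ^×)²; places V = {2, 3, 5, 11, 17, 19, 23, 31, 43, ∞}.
(a,b)_31: α=1, u≡11; β=0, v≡6 (mod 31); (11|31)=-1, (6|31)=-1; sign (−1)^0·-1^0·-1^1 = -1.
(a,b)_∞: sgn(-430559)=−, sgn(-9890)=−, so -1.
(a,b)_43: α=1, u≡21; β=1, v≡39 (mod 43); (21|43)=+1, (39|43)=-1; sign (−1)^1·+1^1·-1^1 = +1.
(a,b)_2: α=-6, β=-1; u≡1, v≡7 (mod 8); ε(u)ε(v)=0·1, αω(v)=-6·0, βω(u)=-1·0; sum ≡ 0  ⇒  +1.
(a,b)_17: α=1, u≡12; β=0, v≡2 (mod 17); (12|17)=-1, (2|17)=+1; sign (−1)^0·-1^0·+1^1 = +1.
(a,b)_5: α=2, u≡4; β=1, v≡2 (mod 5); (4|5)=+1, (2|5)=-1; sign (−1)^0·+1^1·-1^2 = +1.
(a,b)_3: α=2, u≡1; β=-2, v≡1 (mod 3); (1|3)=+1, (1|3)=+1; sign (−1)^0·+1^-2·+1^2 = +1.
(a,b)_19: α=1, u≡4; β=0, v≡5 (mod 19); (4|19)=+1, (5|19)=+1; sign (−1)^0·+1^0·+1^1 = +1.
(a,b)_11: α=-2, u≡9; β=0, v≡7 (mod 11); (9|11)=+1, (7|11)=-1; sign (−1)^0·+1^0·-1^-2 = +1.
(a,b)_23: α=-2, u≡4; β=1, v≡20 (mod 23); (4|23)=+1, (20|23)=-1; sign (−1)^0·+1^1·-1^-2 = +1.
|Ram(-430559, -9890)| = 2, even; anisotropic at {31, ∞}.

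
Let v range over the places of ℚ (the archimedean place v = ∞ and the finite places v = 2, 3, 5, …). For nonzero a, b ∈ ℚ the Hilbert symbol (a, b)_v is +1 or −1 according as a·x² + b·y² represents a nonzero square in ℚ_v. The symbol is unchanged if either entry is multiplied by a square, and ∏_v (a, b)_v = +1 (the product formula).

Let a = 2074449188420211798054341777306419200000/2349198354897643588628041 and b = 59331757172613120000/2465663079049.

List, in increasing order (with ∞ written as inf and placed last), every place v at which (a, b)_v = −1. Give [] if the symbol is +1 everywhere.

[5, 13, 19, 41]

(a, b) ≡ (145, 1306383) mod (ℚ^×)²; places V = {2, 3, 5, 13, 17, 19, 23, 29, 31, 37, 41, 43, ∞}.
(a,b)_19: α=2, u≡18; β=1, v≡3 (mod 19); (18|19)=-1, (3|19)=-1; sign (−1)^0·-1^1·-1^2 = -1.
(a,b)_43: α=2, u≡14; β=1, v≡41 (mod 43); (14|43)=+1, (41|43)=+1; sign (−1)^0·+1^1·+1^2 = +1.
(a,b)_2: α=22, β=16; u≡1, v≡7 (mod 8); ε(u)ε(v)=0·1, αω(v)=22·0, βω(u)=16·0; sum ≡ 0  ⇒  +1.
(a,b)_17: α=2, u≡1; β=0, v≡4 (mod 17); (1|17)=+1, (4|17)=+1; sign (−1)^0·+1^0·+1^2 = +1.
(a,b)_37: α=-10, u≡12; β=-6, v≡20 (mod 37); (12|37)=+1, (20|37)=-1; sign (−1)^0·+1^-6·-1^-10 = +1.
(a,b)_3: α=20, u≡1; β=9, v≡2 (mod 3); (1|3)=+1, (2|3)=-1; sign (−1)^0·+1^9·-1^20 = +1.
(a,b)_29: α=1, u≡4; β=0, v≡25 (mod 29); (4|29)=+1, (25|29)=+1; sign (−1)^0·+1^0·+1^1 = +1.
(a,b)_13: α=6, u≡5; β=3, v≡1 (mod 13); (5|13)=-1, (1|13)=+1; sign (−1)^0·-1^3·+1^6 = -1.
(a,b)_∞: sgn(145)=+, sgn(1306383)=+, so +1.
(a,b)_23: α=-2, u≡17; β=0, v≡8 (mod 23); (17|23)=-1, (8|23)=+1; sign (−1)^0·-1^0·+1^-2 = +1.
(a,b)_31: α=-4, u≡23; β=-2, v≡27 (mod 31); (23|31)=-1, (27|31)=-1; sign (−1)^0·-1^-2·-1^-4 = +1.
(a,b)_5: α=5, u≡4; β=4, v≡3 (mod 5); (4|5)=+1, (3|5)=-1; sign (−1)^0·+1^4·-1^5 = -1.
(a,b)_41: α=2, u≡29; β=1, v≡7 (mod 41); (29|41)=-1, (7|41)=-1; sign (−1)^0·-1^1·-1^2 = -1.
Ram(145, 1306383) = {5, 13, 19, 41}; no ℚ_5-point on the conic.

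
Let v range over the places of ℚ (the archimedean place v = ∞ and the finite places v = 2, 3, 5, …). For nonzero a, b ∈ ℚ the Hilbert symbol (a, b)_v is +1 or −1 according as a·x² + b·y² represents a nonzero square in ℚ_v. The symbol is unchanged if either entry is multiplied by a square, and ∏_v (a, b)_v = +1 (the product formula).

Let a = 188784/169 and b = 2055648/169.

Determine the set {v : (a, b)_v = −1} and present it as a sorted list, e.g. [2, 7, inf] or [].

Mod squares: a ≡ 1311, b ≡ 2622. Check v ∈ {∞, 2, 3, 7, 13, 19, 23}.
v=3: a=3^3·(≡2), b=3^1·(≡1) mod 3; (2|3)=-1, (1|3)=+1; (−1)^{3·1·1}·(-1)^1·(+1)^3 = +1.
v=2: v_2(a)=4, v_2(b)=5; units ≡ 7, 7 (mod 8); ε·ε+αω+βω = 1·1+4·0+5·0 ≡ 1  ⇒  (a,b)_2 = -1.
v=13: a=13^-2·(≡11), b=13^-2·(≡10) mod 13; (11|13)=-1, (10|13)=+1; (−1)^{-2·-2·6}·(-1)^-2·(+1)^-2 = +1.
v=19: a=19^1·(≡10), b=19^1·(≡16) mod 19; (10|19)=-1, (16|19)=+1; (−1)^{1·1·9}·(-1)^1·(+1)^1 = +1.
v=23: a=23^1·(≡14), b=23^1·(≡17) mod 23; (14|23)=-1, (17|23)=-1; (−1)^{1·1·11}·(-1)^1·(-1)^1 = -1.
v=7: a=7^0·(≡1), b=7^2·(≡1) mod 7; (1|7)=+1, (1|7)=+1; (−1)^{0·2·3}·(+1)^2·(+1)^0 = +1.
v=∞: 1311 > 0 and 2622 > 0  ⇒  (a,b)_∞ = +1.
|Ram(1311, 2622)| = 2, even; anisotropic at {2, 23}.

[2, 23]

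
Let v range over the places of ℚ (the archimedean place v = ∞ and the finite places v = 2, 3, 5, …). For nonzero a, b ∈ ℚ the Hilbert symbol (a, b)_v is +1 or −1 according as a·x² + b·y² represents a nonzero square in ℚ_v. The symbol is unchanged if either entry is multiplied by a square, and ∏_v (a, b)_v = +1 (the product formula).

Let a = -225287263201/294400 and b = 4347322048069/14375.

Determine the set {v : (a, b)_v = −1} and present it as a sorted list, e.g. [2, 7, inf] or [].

(a, b) ≡ (-3466606, 30107) mod (ℚ^×)²; places V = {2, 5, 7, 11, 13, 17, 19, 23, 31, ∞}.
(a,b)_19: α=2, u≡11; β=0, v≡1 (mod 19); (11|19)=+1, (1|19)=+1; sign (−1)^0·+1^0·+1^2 = +1.
(a,b)_∞: sgn(-3466606)=−, sgn(30107)=+, so +1.
(a,b)_17: α=1, u≡6; β=1, v≡6 (mod 17); (6|17)=-1, (6|17)=-1; sign (−1)^0·-1^1·-1^1 = +1.
(a,b)_11: α=1, u≡9; β=3, v≡9 (mod 11); (9|11)=+1, (9|11)=+1; sign (−1)^1·+1^3·+1^1 = -1.
(a,b)_7: α=2, u≡4; β=1, v≡5 (mod 7); (4|7)=+1, (5|7)=-1; sign (−1)^0·+1^1·-1^2 = +1.
(a,b)_2: α=-9, β=0; u≡1, v≡3 (mod 8); ε(u)ε(v)=0·1, αω(v)=-9·1, βω(u)=0·0; sum ≡ 1  ⇒  -1.
(a,b)_5: α=-2, u≡4; β=-4, v≡3 (mod 5); (4|5)=+1, (3|5)=-1; sign (−1)^0·+1^-4·-1^-2 = +1.
(a,b)_13: α=3, u≡11; β=4, v≡12 (mod 13); (11|13)=-1, (12|13)=+1; sign (−1)^0·-1^4·+1^3 = +1.
(a,b)_23: α=-1, u≡21; β=-1, v≡17 (mod 23); (21|23)=-1, (17|23)=-1; sign (−1)^1·-1^-1·-1^-1 = -1.
(a,b)_31: α=1, u≡29; β=2, v≡13 (mod 31); (29|31)=-1, (13|31)=-1; sign (−1)^0·-1^2·-1^1 = -1.
|Ram(-3466606, 30107)| = 4, even; anisotropic at {2, 11, 23, 31}.

[2, 11, 23, 31]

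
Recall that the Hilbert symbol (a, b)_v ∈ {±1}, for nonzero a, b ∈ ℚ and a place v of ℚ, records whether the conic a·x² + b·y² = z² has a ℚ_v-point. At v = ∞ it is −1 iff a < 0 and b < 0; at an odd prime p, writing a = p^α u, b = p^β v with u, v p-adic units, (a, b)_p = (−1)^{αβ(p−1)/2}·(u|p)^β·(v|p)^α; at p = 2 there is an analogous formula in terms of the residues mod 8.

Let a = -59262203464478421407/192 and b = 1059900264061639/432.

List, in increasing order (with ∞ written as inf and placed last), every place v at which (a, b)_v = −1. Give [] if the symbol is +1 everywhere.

(a, b) ≡ (-33189, 20757) mod (ℚ^×)²; places V = {2, 3, 7, 11, 13, 17, 23, 37, ∞}.
(a,b)_2: α=-6, β=-4; u≡3, v≡5 (mod 8); ε(u)ε(v)=1·0, αω(v)=-6·1, βω(u)=-4·1; sum ≡ 0  ⇒  +1.
(a,b)_23: α=3, u≡3; β=2, v≡21 (mod 23); (3|23)=+1, (21|23)=-1; sign (−1)^0·+1^2·-1^3 = -1.
(a,b)_7: α=2, u≡6; β=2, v≡4 (mod 7); (6|7)=-1, (4|7)=+1; sign (−1)^0·-1^2·+1^2 = +1.
(a,b)_3: α=-1, u≡1; β=-3, v≡1 (mod 3); (1|3)=+1, (1|3)=+1; sign (−1)^1·+1^-3·+1^-1 = -1.
(a,b)_17: α=4, u≡6; β=3, v≡11 (mod 17); (6|17)=-1, (11|17)=-1; sign (−1)^0·-1^3·-1^4 = -1.
(a,b)_13: α=3, u≡11; β=2, v≡1 (mod 13); (11|13)=-1, (1|13)=+1; sign (−1)^0·-1^2·+1^3 = +1.
(a,b)_11: α=4, u≡9; β=3, v≡7 (mod 11); (9|11)=+1, (7|11)=-1; sign (−1)^0·+1^3·-1^4 = +1.
(a,b)_∞: sgn(-33189)=−, sgn(20757)=+, so +1.
(a,b)_37: α=1, u≡10; β=1, v≡2 (mod 37); (10|37)=+1, (2|37)=-1; sign (−1)^0·+1^1·-1^1 = -1.
(-33189, 20757 / ℚ) ramifies at {3, 17, 23, 37}: a division algebra.

[3, 17, 23, 37]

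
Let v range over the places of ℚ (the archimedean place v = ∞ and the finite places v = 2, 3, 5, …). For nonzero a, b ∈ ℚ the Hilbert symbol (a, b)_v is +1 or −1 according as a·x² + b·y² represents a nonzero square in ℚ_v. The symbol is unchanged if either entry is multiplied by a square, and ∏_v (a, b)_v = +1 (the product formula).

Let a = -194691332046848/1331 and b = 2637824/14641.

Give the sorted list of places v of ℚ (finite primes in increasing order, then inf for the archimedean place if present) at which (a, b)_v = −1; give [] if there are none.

(a, b) ≡ (-78793, 161) mod (ℚ^×)²; places V = {2, 7, 11, 13, 19, 23, 29, ∞}.
(a,b)_23: α=2, u≡14; β=1, v≡22 (mod 23); (14|23)=-1, (22|23)=-1; sign (−1)^0·-1^1·-1^2 = -1.
(a,b)_29: α=1, u≡5; β=0, v≡4 (mod 29); (5|29)=+1, (4|29)=+1; sign (−1)^0·+1^0·+1^1 = +1.
(a,b)_13: α=1, u≡9; β=0, v≡11 (mod 13); (9|13)=+1, (11|13)=-1; sign (−1)^0·+1^0·-1^1 = -1.
(a,b)_11: α=-3, u≡1; β=-4, v≡2 (mod 11); (1|11)=+1, (2|11)=-1; sign (−1)^0·+1^-4·-1^-3 = -1.
(a,b)_7: α=2, u≡3; β=1, v≡2 (mod 7); (3|7)=-1, (2|7)=+1; sign (−1)^0·-1^1·+1^2 = -1.
(a,b)_19: α=1, u≡3; β=0, v≡17 (mod 19); (3|19)=-1, (17|19)=+1; sign (−1)^0·-1^0·+1^1 = +1.
(a,b)_2: α=20, β=14; u≡7, v≡1 (mod 8); ε(u)ε(v)=1·0, αω(v)=20·0, βω(u)=14·0; sum ≡ 0  ⇒  +1.
(a,b)_∞: sgn(-78793)=−, sgn(161)=+, so +1.
(-78793, 161 / ℚ) ramifies at {7, 11, 13, 23}: a division algebra.

[7, 11, 13, 23]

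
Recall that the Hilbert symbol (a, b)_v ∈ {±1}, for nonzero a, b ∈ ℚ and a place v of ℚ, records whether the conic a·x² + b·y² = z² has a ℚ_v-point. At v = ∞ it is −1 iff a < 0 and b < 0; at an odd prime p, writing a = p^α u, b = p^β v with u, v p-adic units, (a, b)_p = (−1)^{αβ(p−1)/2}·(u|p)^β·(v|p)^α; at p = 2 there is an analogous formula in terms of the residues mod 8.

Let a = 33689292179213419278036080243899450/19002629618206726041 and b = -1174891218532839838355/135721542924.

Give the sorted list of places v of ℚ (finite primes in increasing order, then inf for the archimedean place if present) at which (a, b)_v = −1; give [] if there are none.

Mod squares: a ≡ 58, b ≡ -87505. Check v ∈ {∞, 2, 3, 5, 11, 13, 17, 19, 23, 29, 37, 41, 43, 47}.
v=17: a=17^-4·(≡5), b=17^-2·(≡11) mod 17; (5|17)=-1, (11|17)=-1; (−1)^{-4·-2·8}·(-1)^-2·(-1)^-4 = +1.
v=3: a=3^-16·(≡1), b=3^-6·(≡2) mod 3; (1|3)=+1, (2|3)=-1; (−1)^{-16·-6·1}·(+1)^-6·(-1)^-16 = +1.
v=2: v_2(a)=1, v_2(b)=-2; units ≡ 5, 7 (mod 8); ε·ε+αω+βω = 0·1+1·0+-2·1 ≡ 0  ⇒  (a,b)_2 = +1.
v=41: a=41^0·(≡35), b=41^2·(≡34) mod 41; (35|41)=-1, (34|41)=-1; (−1)^{0·2·20}·(-1)^2·(-1)^0 = +1.
v=5: a=5^2·(≡3), b=5^1·(≡1) mod 5; (3|5)=-1, (1|5)=+1; (−1)^{2·1·2}·(-1)^1·(+1)^2 = -1.
v=47: a=47^4·(≡5), b=47^2·(≡32) mod 47; (5|47)=-1, (32|47)=+1; (−1)^{4·2·23}·(-1)^2·(+1)^4 = +1.
v=∞: 58 > 0 and -87505 < 0  ⇒  (a,b)_∞ = +1.
v=23: a=23^8·(≡13), b=23^4·(≡22) mod 23; (13|23)=+1, (22|23)=-1; (−1)^{8·4·11}·(+1)^4·(-1)^8 = +1.
v=29: a=29^3·(≡27), b=29^2·(≡3) mod 29; (27|29)=-1, (3|29)=-1; (−1)^{3·2·14}·(-1)^2·(-1)^3 = -1.
v=19: a=19^-2·(≡6), b=19^0·(≡4) mod 19; (6|19)=+1, (4|19)=+1; (−1)^{-2·0·9}·(+1)^0·(+1)^-2 = +1.
v=11: a=11^-4·(≡1), b=11^-5·(≡9) mod 11; (1|11)=+1, (9|11)=+1; (−1)^{-4·-5·5}·(+1)^-5·(+1)^-4 = +1.
v=13: a=13^4·(≡11), b=13^2·(≡8) mod 13; (11|13)=-1, (8|13)=-1; (−1)^{4·2·6}·(-1)^2·(-1)^4 = +1.
v=37: a=37^2·(≡27), b=37^1·(≡11) mod 37; (27|37)=+1, (11|37)=+1; (−1)^{2·1·18}·(+1)^1·(+1)^2 = +1.
v=43: a=43^2·(≡16), b=43^1·(≡12) mod 43; (16|43)=+1, (12|43)=-1; (−1)^{2·1·21}·(+1)^1·(-1)^2 = +1.
(58, -87505 / ℚ) ramifies at {5, 29}: a division algebra.

[5, 29]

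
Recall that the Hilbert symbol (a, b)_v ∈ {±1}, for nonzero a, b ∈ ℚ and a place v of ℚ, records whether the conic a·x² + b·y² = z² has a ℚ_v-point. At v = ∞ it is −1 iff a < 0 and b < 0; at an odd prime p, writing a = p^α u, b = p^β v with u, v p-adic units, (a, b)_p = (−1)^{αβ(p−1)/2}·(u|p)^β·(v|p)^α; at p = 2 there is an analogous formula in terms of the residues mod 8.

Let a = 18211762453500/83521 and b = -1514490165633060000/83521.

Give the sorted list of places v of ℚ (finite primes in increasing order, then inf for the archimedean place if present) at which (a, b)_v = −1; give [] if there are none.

[2, 3]

(a, b) ≡ (15, -154) mod (ℚ^×)²; places V = {2, 3, 5, 7, 11, 17, 53, ∞}.
(a,b)_7: α=2, u≡2; β=3, v≡5 (mod 7); (2|7)=+1, (5|7)=-1; sign (−1)^0·+1^3·-1^2 = +1.
(a,b)_53: α=2, u≡4; β=2, v≡41 (mod 53); (4|53)=+1, (41|53)=-1; sign (−1)^0·+1^2·-1^2 = +1.
(a,b)_∞: sgn(15)=+, sgn(-154)=−, so +1.
(a,b)_2: α=2, β=5; u≡7, v≡3 (mod 8); ε(u)ε(v)=1·1, αω(v)=2·1, βω(u)=5·0; sum ≡ 1  ⇒  -1.
(a,b)_3: α=7, u≡2; β=10, v≡2 (mod 3); (2|3)=-1, (2|3)=-1; sign (−1)^0·-1^10·-1^7 = -1.
(a,b)_17: α=-4, u≡9; β=-4, v≡2 (mod 17); (9|17)=+1, (2|17)=+1; sign (−1)^0·+1^-4·+1^-4 = +1.
(a,b)_5: α=3, u≡3; β=4, v≡4 (mod 5); (3|5)=-1, (4|5)=+1; sign (−1)^0·-1^4·+1^3 = +1.
(a,b)_11: α=2, u≡1; β=3, v≡8 (mod 11); (1|11)=+1, (8|11)=-1; sign (−1)^0·+1^3·-1^2 = +1.
|Ram(15, -154)| = 2, even; anisotropic at {2, 3}.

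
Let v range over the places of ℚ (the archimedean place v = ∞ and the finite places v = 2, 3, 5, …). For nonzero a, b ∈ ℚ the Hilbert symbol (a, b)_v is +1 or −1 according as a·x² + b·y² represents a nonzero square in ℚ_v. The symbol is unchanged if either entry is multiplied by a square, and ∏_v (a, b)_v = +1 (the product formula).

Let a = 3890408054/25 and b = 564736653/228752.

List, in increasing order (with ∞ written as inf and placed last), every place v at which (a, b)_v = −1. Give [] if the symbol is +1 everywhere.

Mod squares: a ≡ 806, b ≡ 221. Check v ∈ {∞, 2, 3, 5, 13, 17, 29, 31}.
v=13: a=13^7·(≡3), b=13^7·(≡12) mod 13; (3|13)=+1, (12|13)=+1; (−1)^{7·7·6}·(+1)^7·(+1)^7 = +1.
v=2: v_2(a)=1, v_2(b)=-4; units ≡ 3, 5 (mod 8); ε·ε+αω+βω = 1·0+1·1+-4·1 ≡ 1  ⇒  (a,b)_2 = -1.
v=3: a=3^0·(≡2), b=3^2·(≡2) mod 3; (2|3)=-1, (2|3)=-1; (−1)^{0·2·1}·(-1)^2·(-1)^0 = +1.
v=17: a=17^0·(≡14), b=17^-1·(≡4) mod 17; (14|17)=-1, (4|17)=+1; (−1)^{0·-1·8}·(-1)^-1·(+1)^0 = -1.
v=31: a=31^1·(≡3), b=31^0·(≡4) mod 31; (3|31)=-1, (4|31)=+1; (−1)^{1·0·15}·(-1)^0·(+1)^1 = +1.
v=∞: 806 > 0 and 221 > 0  ⇒  (a,b)_∞ = +1.
v=5: a=5^-2·(≡4), b=5^0·(≡4) mod 5; (4|5)=+1, (4|5)=+1; (−1)^{-2·0·2}·(+1)^0·(+1)^-2 = +1.
v=29: a=29^0·(≡1), b=29^-2·(≡15) mod 29; (1|29)=+1, (15|29)=-1; (−1)^{0·-2·14}·(+1)^-2·(-1)^0 = +1.
|Ram(806, 221)| = 2, even; anisotropic at {2, 17}.

[2, 17]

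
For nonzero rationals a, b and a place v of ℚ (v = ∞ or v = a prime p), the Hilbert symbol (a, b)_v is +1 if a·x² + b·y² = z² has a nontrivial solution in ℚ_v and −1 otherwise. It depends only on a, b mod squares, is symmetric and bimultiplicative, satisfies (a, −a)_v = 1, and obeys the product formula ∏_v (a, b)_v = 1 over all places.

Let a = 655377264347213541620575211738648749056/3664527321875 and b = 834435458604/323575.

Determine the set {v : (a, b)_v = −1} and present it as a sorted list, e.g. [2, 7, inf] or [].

Mod squares: a ≡ 1239315, b ≡ 1245013. Check v ∈ {∞, 2, 3, 5, 7, 11, 19, 23, 29, 37, 43}.
v=5: a=5^-5·(≡2), b=5^-2·(≡3) mod 5; (2|5)=-1, (3|5)=-1; (−1)^{-5·-2·2}·(-1)^-2·(-1)^-5 = -1.
v=∞: 1239315 > 0 and 1245013 > 0  ⇒  (a,b)_∞ = +1.
v=2: v_2(a)=10, v_2(b)=2; units ≡ 3, 5 (mod 8); ε·ε+αω+βω = 1·0+10·1+2·1 ≡ 0  ⇒  (a,b)_2 = +1.
v=23: a=23^4·(≡6), b=23^1·(≡1) mod 23; (6|23)=+1, (1|23)=+1; (−1)^{4·1·11}·(+1)^1·(+1)^4 = +1.
v=7: a=7^-3·(≡4), b=7^-1·(≡5) mod 7; (4|7)=+1, (5|7)=-1; (−1)^{-3·-1·3}·(+1)^-1·(-1)^-3 = +1.
v=29: a=29^1·(≡10), b=29^0·(≡10) mod 29; (10|29)=-1, (10|29)=-1; (−1)^{1·0·14}·(-1)^0·(-1)^1 = -1.
v=43: a=43^-4·(≡30), b=43^-2·(≡7) mod 43; (30|43)=-1, (7|43)=-1; (−1)^{-4·-2·21}·(-1)^-2·(-1)^-4 = +1.
v=37: a=37^3·(≡4), b=37^1·(≡28) mod 37; (4|37)=+1, (28|37)=+1; (−1)^{3·1·18}·(+1)^1·(+1)^3 = +1.
v=19: a=19^14·(≡2), b=19^5·(≡10) mod 19; (2|19)=-1, (10|19)=-1; (−1)^{14·5·9}·(-1)^5·(-1)^14 = -1.
v=3: a=3^11·(≡2), b=3^2·(≡1) mod 3; (2|3)=-1, (1|3)=+1; (−1)^{11·2·1}·(-1)^2·(+1)^11 = +1.
v=11: a=11^1·(≡4), b=11^1·(≡1) mod 11; (4|11)=+1, (1|11)=+1; (−1)^{1·1·5}·(+1)^1·(+1)^1 = -1.
|Ram(1239315, 1245013)| = 4, even; anisotropic at {5, 11, 19, 29}.

[5, 11, 19, 29]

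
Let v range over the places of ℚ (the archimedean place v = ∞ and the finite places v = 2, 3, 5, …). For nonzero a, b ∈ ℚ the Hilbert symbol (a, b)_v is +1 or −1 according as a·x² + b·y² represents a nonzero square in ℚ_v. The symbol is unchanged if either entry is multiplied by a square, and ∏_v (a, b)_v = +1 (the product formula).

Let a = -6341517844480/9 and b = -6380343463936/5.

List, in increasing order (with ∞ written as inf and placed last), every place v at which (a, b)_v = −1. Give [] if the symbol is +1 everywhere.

[13, 17, 29, inf]

(a, b) ≡ (-130, -32045) mod (ℚ^×)²; places V = {2, 3, 5, 7, 13, 17, 29, ∞}.
(a,b)_17: α=2, u≡5; β=3, v≡15 (mod 17); (5|17)=-1, (15|17)=+1; sign (−1)^0·-1^3·+1^2 = -1.
(a,b)_∞: sgn(-130)=−, sgn(-32045)=−, so -1.
(a,b)_2: α=13, β=12; u≡7, v≡3 (mod 8); ε(u)ε(v)=1·1, αω(v)=13·1, βω(u)=12·0; sum ≡ 0  ⇒  +1.
(a,b)_13: α=1, u≡12; β=1, v≡8 (mod 13); (12|13)=+1, (8|13)=-1; sign (−1)^0·+1^1·-1^1 = -1.
(a,b)_3: α=-2, u≡2; β=0, v≡1 (mod 3); (2|3)=-1, (1|3)=+1; sign (−1)^0·-1^0·+1^-2 = +1.
(a,b)_5: α=1, u≡1; β=-1, v≡4 (mod 5); (1|5)=+1, (4|5)=+1; sign (−1)^0·+1^-1·+1^1 = +1.
(a,b)_7: α=2, u≡3; β=0, v≡4 (mod 7); (3|7)=-1, (4|7)=+1; sign (−1)^0·-1^0·+1^2 = +1.
(a,b)_29: α=2, u≡18; β=3, v≡2 (mod 29); (18|29)=-1, (2|29)=-1; sign (−1)^0·-1^3·-1^2 = -1.
(-130, -32045 / ℚ) ramifies at {13, 17, 29, ∞}: a division algebra.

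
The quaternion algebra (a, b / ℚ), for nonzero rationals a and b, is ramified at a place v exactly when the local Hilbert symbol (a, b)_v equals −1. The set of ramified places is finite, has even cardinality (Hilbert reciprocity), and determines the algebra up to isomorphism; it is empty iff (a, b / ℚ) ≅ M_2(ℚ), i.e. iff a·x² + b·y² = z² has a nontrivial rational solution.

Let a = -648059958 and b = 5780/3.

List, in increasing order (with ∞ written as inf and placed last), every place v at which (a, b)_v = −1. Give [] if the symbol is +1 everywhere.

(a, b) ≡ (-182, 15) mod (ℚ^×)²; places V = {2, 3, 5, 7, 13, 17, 37, ∞}.
(a,b)_7: α=1, u≡4; β=0, v≡4 (mod 7); (4|7)=+1, (4|7)=+1; sign (−1)^0·+1^0·+1^1 = +1.
(a,b)_37: α=2, u≡33; β=0, v≡15 (mod 37); (33|37)=+1, (15|37)=-1; sign (−1)^0·+1^0·-1^2 = +1.
(a,b)_2: α=1, β=2; u≡5, v≡7 (mod 8); ε(u)ε(v)=0·1, αω(v)=1·0, βω(u)=2·1; sum ≡ 0  ⇒  +1.
(a,b)_5: α=0, u≡2; β=1, v≡2 (mod 5); (2|5)=-1, (2|5)=-1; sign (−1)^0·-1^1·-1^0 = -1.
(a,b)_17: α=2, u≡14; β=2, v≡1 (mod 17); (14|17)=-1, (1|17)=+1; sign (−1)^0·-1^2·+1^2 = +1.
(a,b)_13: α=1, u≡9; β=0, v≡7 (mod 13); (9|13)=+1, (7|13)=-1; sign (−1)^0·+1^0·-1^1 = -1.
(a,b)_∞: sgn(-182)=−, sgn(15)=+, so +1.
(a,b)_3: α=2, u≡1; β=-1, v≡2 (mod 3); (1|3)=+1, (2|3)=-1; sign (−1)^0·+1^-1·-1^2 = +1.
Ram(-182, 15) = {5, 13}; no ℚ_5-point on the conic.

[5, 13]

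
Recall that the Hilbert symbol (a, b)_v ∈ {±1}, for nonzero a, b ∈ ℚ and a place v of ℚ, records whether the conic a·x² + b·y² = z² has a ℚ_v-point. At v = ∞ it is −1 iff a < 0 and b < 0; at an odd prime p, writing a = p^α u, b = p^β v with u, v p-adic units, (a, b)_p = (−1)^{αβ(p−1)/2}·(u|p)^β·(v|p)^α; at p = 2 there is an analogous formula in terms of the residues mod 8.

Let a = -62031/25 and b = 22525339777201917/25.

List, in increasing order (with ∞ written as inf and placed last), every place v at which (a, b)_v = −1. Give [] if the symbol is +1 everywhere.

(a, b) ≡ (-62031, 20677) mod (ℚ^×)²; places V = {2, 3, 5, 23, 29, 31, 43, ∞}.
(a,b)_∞: sgn(-62031)=−, sgn(20677)=+, so +1.
(a,b)_31: α=1, u≡8; β=3, v≡7 (mod 31); (8|31)=+1, (7|31)=+1; sign (−1)^1·+1^3·+1^1 = -1.
(a,b)_2: α=0, β=0; u≡1, v≡5 (mod 8); ε(u)ε(v)=0·0, αω(v)=0·1, βω(u)=0·0; sum ≡ 0  ⇒  +1.
(a,b)_23: α=1, u≡20; β=1, v≡1 (mod 23); (20|23)=-1, (1|23)=+1; sign (−1)^1·-1^1·+1^1 = +1.
(a,b)_3: α=1, u≡2; β=6, v≡1 (mod 3); (2|3)=-1, (1|3)=+1; sign (−1)^0·-1^6·+1^1 = +1.
(a,b)_43: α=0, u≡42; β=2, v≡18 (mod 43); (42|43)=-1, (18|43)=-1; sign (−1)^0·-1^2·-1^0 = +1.
(a,b)_29: α=1, u≡20; β=3, v≡12 (mod 29); (20|29)=+1, (12|29)=-1; sign (−1)^0·+1^3·-1^1 = -1.
(a,b)_5: α=-2, u≡4; β=-2, v≡2 (mod 5); (4|5)=+1, (2|5)=-1; sign (−1)^0·+1^-2·-1^-2 = +1.
(-62031, 20677 / ℚ) ramifies at {29, 31}: a division algebra.

[29, 31]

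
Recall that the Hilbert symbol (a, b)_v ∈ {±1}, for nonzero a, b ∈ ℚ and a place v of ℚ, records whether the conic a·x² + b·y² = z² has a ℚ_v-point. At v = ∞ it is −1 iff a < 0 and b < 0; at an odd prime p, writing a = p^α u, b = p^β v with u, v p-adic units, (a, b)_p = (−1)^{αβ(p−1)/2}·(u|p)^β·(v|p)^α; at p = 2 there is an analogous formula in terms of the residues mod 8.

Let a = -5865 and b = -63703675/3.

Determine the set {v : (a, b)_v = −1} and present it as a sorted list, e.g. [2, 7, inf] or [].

[2, inf]

Mod squares: a ≡ -5865, b ≡ -156009. Check v ∈ {∞, 2, 3, 5, 7, 17, 19, 23}.
v=17: a=17^1·(≡12), b=17^1·(≡6) mod 17; (12|17)=-1, (6|17)=-1; (−1)^{1·1·8}·(-1)^1·(-1)^1 = +1.
v=3: a=3^1·(≡1), b=3^-1·(≡2) mod 3; (1|3)=+1, (2|3)=-1; (−1)^{1·-1·1}·(+1)^-1·(-1)^1 = +1.
v=19: a=19^0·(≡6), b=19^1·(≡16) mod 19; (6|19)=+1, (16|19)=+1; (−1)^{0·1·9}·(+1)^1·(+1)^0 = +1.
v=∞: -5865 < 0 and -156009 < 0  ⇒  (a,b)_∞ = -1.
v=5: a=5^1·(≡2), b=5^2·(≡1) mod 5; (2|5)=-1, (1|5)=+1; (−1)^{1·2·2}·(-1)^2·(+1)^1 = +1.
v=2: v_2(a)=0, v_2(b)=0; units ≡ 7, 7 (mod 8); ε·ε+αω+βω = 1·1+0·0+0·0 ≡ 1  ⇒  (a,b)_2 = -1.
v=7: a=7^0·(≡1), b=7^3·(≡2) mod 7; (1|7)=+1, (2|7)=+1; (−1)^{0·3·3}·(+1)^3·(+1)^0 = +1.
v=23: a=23^1·(≡21), b=23^1·(≡9) mod 23; (21|23)=-1, (9|23)=+1; (−1)^{1·1·11}·(-1)^1·(+1)^1 = +1.
|Ram(-5865, -156009)| = 2, even; anisotropic at {2, ∞}.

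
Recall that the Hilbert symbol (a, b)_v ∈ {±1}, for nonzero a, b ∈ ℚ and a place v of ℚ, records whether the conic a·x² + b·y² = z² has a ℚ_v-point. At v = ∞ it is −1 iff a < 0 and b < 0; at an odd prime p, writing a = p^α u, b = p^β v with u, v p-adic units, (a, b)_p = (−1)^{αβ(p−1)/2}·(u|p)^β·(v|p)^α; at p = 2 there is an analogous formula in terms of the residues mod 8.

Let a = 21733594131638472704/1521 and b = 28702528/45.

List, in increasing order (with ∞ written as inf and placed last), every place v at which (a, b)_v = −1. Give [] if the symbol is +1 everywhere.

Mod squares: a ≡ 26381, b ≡ 2242385. Check v ∈ {∞, 2, 3, 5, 13, 17, 23, 31, 37}.
v=17: a=17^2·(≡14), b=17^1·(≡15) mod 17; (14|17)=-1, (15|17)=+1; (−1)^{2·1·8}·(-1)^1·(+1)^2 = -1.
v=31: a=31^3·(≡10), b=31^1·(≡3) mod 31; (10|31)=+1, (3|31)=-1; (−1)^{3·1·15}·(+1)^1·(-1)^3 = +1.
v=∞: 26381 > 0 and 2242385 > 0  ⇒  (a,b)_∞ = +1.
v=2: v_2(a)=12, v_2(b)=6; units ≡ 5, 1 (mod 8); ε·ε+αω+βω = 0·0+12·0+6·1 ≡ 0  ⇒  (a,b)_2 = +1.
v=37: a=37^3·(≡10), b=37^1·(≡28) mod 37; (10|37)=+1, (28|37)=+1; (−1)^{3·1·18}·(+1)^1·(+1)^3 = +1.
v=13: a=13^-2·(≡4), b=13^0·(≡6) mod 13; (4|13)=+1, (6|13)=-1; (−1)^{-2·0·6}·(+1)^0·(-1)^-2 = +1.
v=23: a=23^3·(≡19), b=23^1·(≡21) mod 23; (19|23)=-1, (21|23)=-1; (−1)^{3·1·11}·(-1)^1·(-1)^3 = -1.
v=3: a=3^-2·(≡2), b=3^-2·(≡2) mod 3; (2|3)=-1, (2|3)=-1; (−1)^{-2·-2·1}·(-1)^-2·(-1)^-2 = +1.
v=5: a=5^0·(≡4), b=5^-1·(≡2) mod 5; (4|5)=+1, (2|5)=-1; (−1)^{0·-1·2}·(+1)^-1·(-1)^0 = +1.
Ram(26381, 2242385) = {17, 23}; no ℚ_17-point on the conic.

[17, 23]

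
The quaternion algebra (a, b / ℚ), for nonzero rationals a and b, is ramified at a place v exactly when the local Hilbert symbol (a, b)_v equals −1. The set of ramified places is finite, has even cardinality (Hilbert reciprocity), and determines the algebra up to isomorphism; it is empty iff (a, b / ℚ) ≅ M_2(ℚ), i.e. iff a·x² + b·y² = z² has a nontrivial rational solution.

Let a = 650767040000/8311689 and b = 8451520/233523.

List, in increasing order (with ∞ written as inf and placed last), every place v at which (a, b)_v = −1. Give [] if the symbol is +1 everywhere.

Mod squares: a ≡ 14, b ≡ 165. Check v ∈ {∞, 2, 3, 5, 7, 11, 31}.
v=31: a=31^-4·(≡1), b=31^-2·(≡2) mod 31; (1|31)=+1, (2|31)=+1; (−1)^{-4·-2·15}·(+1)^-2·(+1)^-4 = +1.
v=∞: 14 > 0 and 165 > 0  ⇒  (a,b)_∞ = +1.
v=3: a=3^-2·(≡2), b=3^-5·(≡1) mod 3; (2|3)=-1, (1|3)=+1; (−1)^{-2·-5·1}·(-1)^-5·(+1)^-2 = -1.
v=11: a=11^2·(≡1), b=11^1·(≡9) mod 11; (1|11)=+1, (9|11)=+1; (−1)^{2·1·5}·(+1)^1·(+1)^2 = +1.
v=7: a=7^5·(≡4), b=7^4·(≡2) mod 7; (4|7)=+1, (2|7)=+1; (−1)^{5·4·3}·(+1)^4·(+1)^5 = +1.
v=5: a=5^4·(≡1), b=5^1·(≡3) mod 5; (1|5)=+1, (3|5)=-1; (−1)^{4·1·2}·(+1)^1·(-1)^4 = +1.
v=2: v_2(a)=9, v_2(b)=6; units ≡ 7, 5 (mod 8); ε·ε+αω+βω = 1·0+9·1+6·0 ≡ 1  ⇒  (a,b)_2 = -1.
Ram(14, 165) = {2, 3}; no ℚ_2-point on the conic.

[2, 3]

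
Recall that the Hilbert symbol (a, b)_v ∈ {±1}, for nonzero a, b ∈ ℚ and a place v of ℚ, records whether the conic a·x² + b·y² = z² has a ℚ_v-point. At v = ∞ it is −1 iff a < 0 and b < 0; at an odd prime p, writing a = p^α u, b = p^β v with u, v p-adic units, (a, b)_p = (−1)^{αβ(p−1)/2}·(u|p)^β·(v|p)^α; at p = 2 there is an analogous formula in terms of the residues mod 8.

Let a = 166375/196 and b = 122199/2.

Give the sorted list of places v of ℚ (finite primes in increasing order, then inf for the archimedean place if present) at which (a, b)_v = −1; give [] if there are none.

(a, b) ≡ (55, 462) mod (ℚ^×)²; places V = {2, 3, 5, 7, 11, 23, ∞}.
(a,b)_∞: sgn(55)=+, sgn(462)=+, so +1.
(a,b)_3: α=0, u≡1; β=1, v≡1 (mod 3); (1|3)=+1, (1|3)=+1; sign (−1)^0·+1^1·+1^0 = +1.
(a,b)_2: α=-2, β=-1; u≡7, v≡7 (mod 8); ε(u)ε(v)=1·1, αω(v)=-2·0, βω(u)=-1·0; sum ≡ 1  ⇒  -1.
(a,b)_7: α=-2, u≡5; β=1, v≡3 (mod 7); (5|7)=-1, (3|7)=-1; sign (−1)^0·-1^1·-1^-2 = -1.
(a,b)_23: α=0, u≡9; β=2, v≡12 (mod 23); (9|23)=+1, (12|23)=+1; sign (−1)^0·+1^2·+1^0 = +1.
(a,b)_5: α=3, u≡1; β=0, v≡2 (mod 5); (1|5)=+1, (2|5)=-1; sign (−1)^0·+1^0·-1^3 = -1.
(a,b)_11: α=3, u≡9; β=1, v≡5 (mod 11); (9|11)=+1, (5|11)=+1; sign (−1)^1·+1^1·+1^3 = -1.
|Ram(55, 462)| = 4, even; anisotropic at {2, 5, 7, 11}.

[2, 5, 7, 11]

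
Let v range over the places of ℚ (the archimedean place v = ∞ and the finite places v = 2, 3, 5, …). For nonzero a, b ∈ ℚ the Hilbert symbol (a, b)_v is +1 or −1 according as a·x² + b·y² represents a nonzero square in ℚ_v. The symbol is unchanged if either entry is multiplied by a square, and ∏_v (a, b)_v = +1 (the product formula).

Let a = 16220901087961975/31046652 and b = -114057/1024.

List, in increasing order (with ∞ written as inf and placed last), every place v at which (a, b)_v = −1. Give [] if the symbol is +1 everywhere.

[19, 23, 29, 31]

(a, b) ≡ (217, -12673) mod (ℚ^×)²; places V = {2, 3, 5, 7, 13, 19, 23, 29, 31, ∞}.
(a,b)_∞: sgn(217)=+, sgn(-12673)=−, so +1.
(a,b)_31: α=1, u≡1; β=0, v≡23 (mod 31); (1|31)=+1, (23|31)=-1; sign (−1)^0·+1^0·-1^1 = -1.
(a,b)_29: α=2, u≡17; β=1, v≡27 (mod 29); (17|29)=-1, (27|29)=-1; sign (−1)^0·-1^1·-1^2 = -1.
(a,b)_2: α=-2, β=-10; u≡1, v≡7 (mod 8); ε(u)ε(v)=0·1, αω(v)=-2·0, βω(u)=-10·0; sum ≡ 0  ⇒  +1.
(a,b)_5: α=2, u≡2; β=0, v≡2 (mod 5); (2|5)=-1, (2|5)=-1; sign (−1)^0·-1^0·-1^2 = +1.
(a,b)_13: α=-2, u≡3; β=0, v≡7 (mod 13); (3|13)=+1, (7|13)=-1; sign (−1)^0·+1^0·-1^-2 = +1.
(a,b)_23: α=2, u≡14; β=1, v≡18 (mod 23); (14|23)=-1, (18|23)=+1; sign (−1)^0·-1^1·+1^2 = -1.
(a,b)_7: α=-1, u≡6; β=0, v≡4 (mod 7); (6|7)=-1, (4|7)=+1; sign (−1)^0·-1^0·+1^-1 = +1.
(a,b)_3: α=-8, u≡1; β=2, v≡2 (mod 3); (1|3)=+1, (2|3)=-1; sign (−1)^0·+1^2·-1^-8 = +1.
(a,b)_19: α=6, u≡10; β=1, v≡9 (mod 19); (10|19)=-1, (9|19)=+1; sign (−1)^0·-1^1·+1^6 = -1.
|Ram(217, -12673)| = 4, even; anisotropic at {19, 23, 29, 31}.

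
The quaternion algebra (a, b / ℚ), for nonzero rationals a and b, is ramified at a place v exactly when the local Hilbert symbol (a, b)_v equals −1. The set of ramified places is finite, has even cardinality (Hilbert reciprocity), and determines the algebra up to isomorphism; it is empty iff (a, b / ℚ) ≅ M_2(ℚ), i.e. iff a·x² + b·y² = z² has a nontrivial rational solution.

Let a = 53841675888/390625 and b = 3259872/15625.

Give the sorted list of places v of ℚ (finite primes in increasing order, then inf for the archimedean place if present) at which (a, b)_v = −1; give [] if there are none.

Mod squares: a ≡ 143, b ≡ 462. Check v ∈ {∞, 2, 3, 5, 7, 11, 13}.
v=∞: 143 > 0 and 462 > 0  ⇒  (a,b)_∞ = +1.
v=2: v_2(a)=4, v_2(b)=5; units ≡ 7, 7 (mod 8); ε·ε+αω+βω = 1·1+4·0+5·0 ≡ 1  ⇒  (a,b)_2 = -1.
v=7: a=7^4·(≡5), b=7^3·(≡5) mod 7; (5|7)=-1, (5|7)=-1; (−1)^{4·3·3}·(-1)^3·(-1)^4 = -1.
v=11: a=11^3·(≡8), b=11^1·(≡9) mod 11; (8|11)=-1, (9|11)=+1; (−1)^{3·1·5}·(-1)^1·(+1)^3 = +1.
v=13: a=13^1·(≡2), b=13^0·(≡8) mod 13; (2|13)=-1, (8|13)=-1; (−1)^{1·0·6}·(-1)^0·(-1)^1 = -1.
v=3: a=3^4·(≡2), b=3^3·(≡1) mod 3; (2|3)=-1, (1|3)=+1; (−1)^{4·3·1}·(-1)^3·(+1)^4 = -1.
v=5: a=5^-8·(≡3), b=5^-6·(≡2) mod 5; (3|5)=-1, (2|5)=-1; (−1)^{-8·-6·2}·(-1)^-6·(-1)^-8 = +1.
|Ram(143, 462)| = 4, even; anisotropic at {2, 3, 7, 13}.

[2, 3, 7, 13]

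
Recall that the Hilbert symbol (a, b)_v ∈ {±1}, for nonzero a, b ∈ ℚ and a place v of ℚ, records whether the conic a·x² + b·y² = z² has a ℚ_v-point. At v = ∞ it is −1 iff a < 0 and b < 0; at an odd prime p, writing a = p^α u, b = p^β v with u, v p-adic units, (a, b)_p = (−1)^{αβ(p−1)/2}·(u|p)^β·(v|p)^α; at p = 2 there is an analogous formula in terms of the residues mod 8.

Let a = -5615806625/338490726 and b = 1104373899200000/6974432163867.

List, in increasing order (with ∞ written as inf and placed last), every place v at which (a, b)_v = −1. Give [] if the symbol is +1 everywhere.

[2, 3, 11, 13]

Mod squares: a ≡ -390, b ≡ 4290. Check v ∈ {∞, 2, 3, 5, 7, 11, 13, 29, 37}.
v=37: a=37^-2·(≡14), b=37^-2·(≡24) mod 37; (14|37)=-1, (24|37)=-1; (−1)^{-2·-2·18}·(-1)^-2·(-1)^-2 = +1.
v=∞: -390 < 0 and 4290 > 0  ⇒  (a,b)_∞ = +1.
v=7: a=7^-2·(≡4), b=7^-4·(≡6) mod 7; (4|7)=+1, (6|7)=-1; (−1)^{-2·-4·3}·(+1)^-4·(-1)^-2 = +1.
v=3: a=3^-1·(≡2), b=3^-1·(≡2) mod 3; (2|3)=-1, (2|3)=-1; (−1)^{-1·-1·1}·(-1)^-1·(-1)^-1 = -1.
v=2: v_2(a)=-1, v_2(b)=9; units ≡ 5, 1 (mod 8); ε·ε+αω+βω = 0·0+-1·0+9·1 ≡ 1  ⇒  (a,b)_2 = -1.
v=5: a=5^3·(≡2), b=5^5·(≡2) mod 5; (2|5)=-1, (2|5)=-1; (−1)^{3·5·2}·(-1)^5·(-1)^3 = +1.
v=11: a=11^2·(≡2), b=11^1·(≡3) mod 11; (2|11)=-1, (3|11)=+1; (−1)^{2·1·5}·(-1)^1·(+1)^2 = -1.
v=13: a=13^5·(≡10), b=13^7·(≡11) mod 13; (10|13)=+1, (11|13)=-1; (−1)^{5·7·6}·(+1)^7·(-1)^5 = -1.
v=29: a=29^-2·(≡25), b=29^-4·(≡27) mod 29; (25|29)=+1, (27|29)=-1; (−1)^{-2·-4·14}·(+1)^-4·(-1)^-2 = +1.
(-390, 4290 / ℚ) ramifies at {2, 3, 11, 13}: a division algebra.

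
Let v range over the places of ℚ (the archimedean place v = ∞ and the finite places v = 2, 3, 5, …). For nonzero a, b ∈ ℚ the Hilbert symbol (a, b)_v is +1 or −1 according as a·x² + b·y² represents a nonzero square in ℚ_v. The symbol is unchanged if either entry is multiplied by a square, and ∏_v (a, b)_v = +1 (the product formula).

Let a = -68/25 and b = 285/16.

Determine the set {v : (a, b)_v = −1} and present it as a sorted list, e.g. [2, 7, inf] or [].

(a, b) ≡ (-17, 285) mod (ℚ^×)²; places V = {2, 3, 5, 17, 19, ∞}.
(a,b)_5: α=-2, u≡2; β=1, v≡2 (mod 5); (2|5)=-1, (2|5)=-1; sign (−1)^0·-1^1·-1^-2 = -1.
(a,b)_∞: sgn(-17)=−, sgn(285)=+, so +1.
(a,b)_2: α=2, β=-4; u≡7, v≡5 (mod 8); ε(u)ε(v)=1·0, αω(v)=2·1, βω(u)=-4·0; sum ≡ 0  ⇒  +1.
(a,b)_19: α=0, u≡14; β=1, v≡14 (mod 19); (14|19)=-1, (14|19)=-1; sign (−1)^0·-1^1·-1^0 = -1.
(a,b)_3: α=0, u≡1; β=1, v≡2 (mod 3); (1|3)=+1, (2|3)=-1; sign (−1)^0·+1^1·-1^0 = +1.
(a,b)_17: α=1, u≡8; β=0, v≡4 (mod 17); (8|17)=+1, (4|17)=+1; sign (−1)^0·+1^0·+1^1 = +1.
Ram(-17, 285) = {5, 19}; no ℚ_5-point on the conic.

[5, 19]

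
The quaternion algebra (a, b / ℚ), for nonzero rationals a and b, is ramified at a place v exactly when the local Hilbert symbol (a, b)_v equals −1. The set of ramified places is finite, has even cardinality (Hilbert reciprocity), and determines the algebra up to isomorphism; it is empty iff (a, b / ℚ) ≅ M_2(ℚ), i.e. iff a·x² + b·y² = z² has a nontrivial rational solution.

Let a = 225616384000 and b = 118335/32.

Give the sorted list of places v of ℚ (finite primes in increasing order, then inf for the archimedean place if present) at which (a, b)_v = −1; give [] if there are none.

Mod squares: a ≡ 85, b ≡ 4830. Check v ∈ {∞, 2, 3, 5, 7, 17, 23}.
v=7: a=7^2·(≡2), b=7^3·(≡4) mod 7; (2|7)=+1, (4|7)=+1; (−1)^{2·3·3}·(+1)^3·(+1)^2 = +1.
v=23: a=23^2·(≡8), b=23^1·(≡12) mod 23; (8|23)=+1, (12|23)=+1; (−1)^{2·1·11}·(+1)^1·(+1)^2 = +1.
v=∞: 85 > 0 and 4830 > 0  ⇒  (a,b)_∞ = +1.
v=3: a=3^0·(≡1), b=3^1·(≡2) mod 3; (1|3)=+1, (2|3)=-1; (−1)^{0·1·1}·(+1)^1·(-1)^0 = +1.
v=17: a=17^1·(≡7), b=17^0·(≡1) mod 17; (7|17)=-1, (1|17)=+1; (−1)^{1·0·8}·(-1)^0·(+1)^1 = +1.
v=5: a=5^3·(≡2), b=5^1·(≡1) mod 5; (2|5)=-1, (1|5)=+1; (−1)^{3·1·2}·(-1)^1·(+1)^3 = -1.
v=2: v_2(a)=12, v_2(b)=-5; units ≡ 5, 7 (mod 8); ε·ε+αω+βω = 0·1+12·0+-5·1 ≡ 1  ⇒  (a,b)_2 = -1.
|Ram(85, 4830)| = 2, even; anisotropic at {2, 5}.

[2, 5]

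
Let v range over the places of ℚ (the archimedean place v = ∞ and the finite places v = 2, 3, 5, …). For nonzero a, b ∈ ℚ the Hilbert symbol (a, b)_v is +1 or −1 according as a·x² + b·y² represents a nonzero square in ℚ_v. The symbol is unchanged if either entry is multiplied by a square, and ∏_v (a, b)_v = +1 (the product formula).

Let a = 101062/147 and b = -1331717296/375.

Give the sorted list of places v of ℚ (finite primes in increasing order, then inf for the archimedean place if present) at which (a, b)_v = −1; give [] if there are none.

Mod squares: a ≡ 1794, b ≡ -285. Check v ∈ {∞, 2, 3, 5, 7, 13, 19, 23}.
v=19: a=19^0·(≡15), b=19^1·(≡6) mod 19; (15|19)=-1, (6|19)=+1; (−1)^{0·1·9}·(-1)^1·(+1)^0 = -1.
v=2: v_2(a)=1, v_2(b)=4; units ≡ 1, 3 (mod 8); ε·ε+αω+βω = 0·1+1·1+4·0 ≡ 1  ⇒  (a,b)_2 = -1.
v=7: a=7^-2·(≡1), b=7^2·(≡4) mod 7; (1|7)=+1, (4|7)=+1; (−1)^{-2·2·3}·(+1)^2·(+1)^-2 = +1.
v=23: a=23^1·(≡18), b=23^2·(≡19) mod 23; (18|23)=+1, (19|23)=-1; (−1)^{1·2·11}·(+1)^2·(-1)^1 = -1.
v=13: a=13^3·(≡5), b=13^2·(≡4) mod 13; (5|13)=-1, (4|13)=+1; (−1)^{3·2·6}·(-1)^2·(+1)^3 = +1.
v=3: a=3^-1·(≡1), b=3^-1·(≡1) mod 3; (1|3)=+1, (1|3)=+1; (−1)^{-1·-1·1}·(+1)^-1·(+1)^-1 = -1.
v=∞: 1794 > 0 and -285 < 0  ⇒  (a,b)_∞ = +1.
v=5: a=5^0·(≡1), b=5^-3·(≡3) mod 5; (1|5)=+1, (3|5)=-1; (−1)^{0·-3·2}·(+1)^-3·(-1)^0 = +1.
(1794, -285 / ℚ) ramifies at {2, 3, 19, 23}: a division algebra.

[2, 3, 19, 23]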